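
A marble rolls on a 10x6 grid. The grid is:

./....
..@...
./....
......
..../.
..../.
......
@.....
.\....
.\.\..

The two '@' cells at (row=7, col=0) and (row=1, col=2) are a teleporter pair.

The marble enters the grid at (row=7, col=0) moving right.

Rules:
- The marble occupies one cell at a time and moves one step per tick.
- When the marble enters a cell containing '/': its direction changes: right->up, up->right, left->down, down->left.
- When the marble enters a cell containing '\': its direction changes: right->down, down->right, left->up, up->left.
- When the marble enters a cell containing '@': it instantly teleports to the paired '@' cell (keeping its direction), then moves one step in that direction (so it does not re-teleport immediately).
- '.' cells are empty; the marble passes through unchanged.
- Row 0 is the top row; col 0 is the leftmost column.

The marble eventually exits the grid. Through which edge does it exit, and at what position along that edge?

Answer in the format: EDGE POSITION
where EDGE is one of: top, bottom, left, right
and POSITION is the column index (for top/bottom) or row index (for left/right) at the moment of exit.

Answer: right 1

Derivation:
Step 1: enter (7,0), '@' teleport (7,0)->(1,2), also enter (1,2), move right to (1,3)
Step 2: enter (1,3), '.' pass, move right to (1,4)
Step 3: enter (1,4), '.' pass, move right to (1,5)
Step 4: enter (1,5), '.' pass, move right to (1,6)
Step 5: at (1,6) — EXIT via right edge, pos 1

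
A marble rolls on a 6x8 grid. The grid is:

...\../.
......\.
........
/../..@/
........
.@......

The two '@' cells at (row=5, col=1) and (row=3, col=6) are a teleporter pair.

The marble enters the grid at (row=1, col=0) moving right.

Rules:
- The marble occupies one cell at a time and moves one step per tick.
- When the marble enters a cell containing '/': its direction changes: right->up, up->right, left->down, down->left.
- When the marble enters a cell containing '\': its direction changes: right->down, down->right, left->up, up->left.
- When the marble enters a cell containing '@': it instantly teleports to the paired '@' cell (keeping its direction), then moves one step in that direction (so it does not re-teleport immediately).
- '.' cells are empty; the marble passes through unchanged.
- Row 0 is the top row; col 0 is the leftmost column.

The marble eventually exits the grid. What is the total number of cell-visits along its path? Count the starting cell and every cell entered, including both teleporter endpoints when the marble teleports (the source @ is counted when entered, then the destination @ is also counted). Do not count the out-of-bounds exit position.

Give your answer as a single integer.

Step 1: enter (1,0), '.' pass, move right to (1,1)
Step 2: enter (1,1), '.' pass, move right to (1,2)
Step 3: enter (1,2), '.' pass, move right to (1,3)
Step 4: enter (1,3), '.' pass, move right to (1,4)
Step 5: enter (1,4), '.' pass, move right to (1,5)
Step 6: enter (1,5), '.' pass, move right to (1,6)
Step 7: enter (1,6), '\' deflects right->down, move down to (2,6)
Step 8: enter (2,6), '.' pass, move down to (3,6)
Step 9: enter (3,6), '@' teleport (3,6)->(5,1), also enter (5,1), move down to (6,1)
Step 10: at (6,1) — EXIT via bottom edge, pos 1
Path length (cell visits): 10

Answer: 10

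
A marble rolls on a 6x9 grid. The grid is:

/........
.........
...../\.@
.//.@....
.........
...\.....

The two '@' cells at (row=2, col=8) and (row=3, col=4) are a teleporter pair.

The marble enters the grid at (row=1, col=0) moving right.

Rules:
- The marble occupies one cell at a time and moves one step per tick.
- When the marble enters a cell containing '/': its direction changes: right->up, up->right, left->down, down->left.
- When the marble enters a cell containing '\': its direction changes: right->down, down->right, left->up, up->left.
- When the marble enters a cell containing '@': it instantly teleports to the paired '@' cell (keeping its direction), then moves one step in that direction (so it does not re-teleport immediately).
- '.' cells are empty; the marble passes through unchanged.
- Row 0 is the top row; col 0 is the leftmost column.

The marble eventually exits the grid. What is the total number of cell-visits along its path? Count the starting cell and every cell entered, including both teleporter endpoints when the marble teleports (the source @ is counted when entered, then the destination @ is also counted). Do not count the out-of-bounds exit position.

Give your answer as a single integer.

Step 1: enter (1,0), '.' pass, move right to (1,1)
Step 2: enter (1,1), '.' pass, move right to (1,2)
Step 3: enter (1,2), '.' pass, move right to (1,3)
Step 4: enter (1,3), '.' pass, move right to (1,4)
Step 5: enter (1,4), '.' pass, move right to (1,5)
Step 6: enter (1,5), '.' pass, move right to (1,6)
Step 7: enter (1,6), '.' pass, move right to (1,7)
Step 8: enter (1,7), '.' pass, move right to (1,8)
Step 9: enter (1,8), '.' pass, move right to (1,9)
Step 10: at (1,9) — EXIT via right edge, pos 1
Path length (cell visits): 9

Answer: 9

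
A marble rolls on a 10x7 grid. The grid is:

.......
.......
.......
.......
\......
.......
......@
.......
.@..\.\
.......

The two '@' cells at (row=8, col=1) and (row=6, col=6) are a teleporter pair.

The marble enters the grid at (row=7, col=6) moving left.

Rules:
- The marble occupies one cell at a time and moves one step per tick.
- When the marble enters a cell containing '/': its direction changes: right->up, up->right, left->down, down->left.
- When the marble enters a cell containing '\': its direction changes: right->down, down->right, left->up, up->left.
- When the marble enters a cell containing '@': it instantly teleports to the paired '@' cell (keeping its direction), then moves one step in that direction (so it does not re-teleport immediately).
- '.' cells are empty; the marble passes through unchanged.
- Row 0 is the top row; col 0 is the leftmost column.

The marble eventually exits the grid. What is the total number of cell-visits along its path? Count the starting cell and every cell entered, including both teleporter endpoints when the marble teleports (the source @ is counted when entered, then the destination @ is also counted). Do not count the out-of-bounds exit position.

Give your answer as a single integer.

Step 1: enter (7,6), '.' pass, move left to (7,5)
Step 2: enter (7,5), '.' pass, move left to (7,4)
Step 3: enter (7,4), '.' pass, move left to (7,3)
Step 4: enter (7,3), '.' pass, move left to (7,2)
Step 5: enter (7,2), '.' pass, move left to (7,1)
Step 6: enter (7,1), '.' pass, move left to (7,0)
Step 7: enter (7,0), '.' pass, move left to (7,-1)
Step 8: at (7,-1) — EXIT via left edge, pos 7
Path length (cell visits): 7

Answer: 7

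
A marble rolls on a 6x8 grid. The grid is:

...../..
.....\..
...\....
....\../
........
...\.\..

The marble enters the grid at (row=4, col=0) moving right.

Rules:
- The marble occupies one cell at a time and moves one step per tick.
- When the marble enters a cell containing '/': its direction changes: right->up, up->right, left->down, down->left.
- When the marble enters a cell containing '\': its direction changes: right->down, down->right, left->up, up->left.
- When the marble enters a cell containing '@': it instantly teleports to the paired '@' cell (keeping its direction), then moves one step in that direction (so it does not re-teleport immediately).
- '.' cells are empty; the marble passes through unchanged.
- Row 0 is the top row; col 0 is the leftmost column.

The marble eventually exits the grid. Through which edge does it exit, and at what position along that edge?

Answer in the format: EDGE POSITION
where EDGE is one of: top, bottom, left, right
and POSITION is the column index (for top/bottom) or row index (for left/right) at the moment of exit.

Step 1: enter (4,0), '.' pass, move right to (4,1)
Step 2: enter (4,1), '.' pass, move right to (4,2)
Step 3: enter (4,2), '.' pass, move right to (4,3)
Step 4: enter (4,3), '.' pass, move right to (4,4)
Step 5: enter (4,4), '.' pass, move right to (4,5)
Step 6: enter (4,5), '.' pass, move right to (4,6)
Step 7: enter (4,6), '.' pass, move right to (4,7)
Step 8: enter (4,7), '.' pass, move right to (4,8)
Step 9: at (4,8) — EXIT via right edge, pos 4

Answer: right 4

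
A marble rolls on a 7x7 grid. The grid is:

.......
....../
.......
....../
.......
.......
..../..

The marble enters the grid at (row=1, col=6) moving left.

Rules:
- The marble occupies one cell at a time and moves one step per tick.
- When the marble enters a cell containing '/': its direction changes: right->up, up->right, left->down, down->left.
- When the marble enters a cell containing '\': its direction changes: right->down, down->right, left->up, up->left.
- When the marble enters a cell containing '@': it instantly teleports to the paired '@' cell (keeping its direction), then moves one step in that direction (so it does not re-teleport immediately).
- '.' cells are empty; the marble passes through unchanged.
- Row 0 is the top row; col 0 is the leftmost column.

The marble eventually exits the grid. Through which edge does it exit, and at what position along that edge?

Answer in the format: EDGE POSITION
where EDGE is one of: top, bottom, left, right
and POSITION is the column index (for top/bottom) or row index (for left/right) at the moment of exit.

Step 1: enter (1,6), '/' deflects left->down, move down to (2,6)
Step 2: enter (2,6), '.' pass, move down to (3,6)
Step 3: enter (3,6), '/' deflects down->left, move left to (3,5)
Step 4: enter (3,5), '.' pass, move left to (3,4)
Step 5: enter (3,4), '.' pass, move left to (3,3)
Step 6: enter (3,3), '.' pass, move left to (3,2)
Step 7: enter (3,2), '.' pass, move left to (3,1)
Step 8: enter (3,1), '.' pass, move left to (3,0)
Step 9: enter (3,0), '.' pass, move left to (3,-1)
Step 10: at (3,-1) — EXIT via left edge, pos 3

Answer: left 3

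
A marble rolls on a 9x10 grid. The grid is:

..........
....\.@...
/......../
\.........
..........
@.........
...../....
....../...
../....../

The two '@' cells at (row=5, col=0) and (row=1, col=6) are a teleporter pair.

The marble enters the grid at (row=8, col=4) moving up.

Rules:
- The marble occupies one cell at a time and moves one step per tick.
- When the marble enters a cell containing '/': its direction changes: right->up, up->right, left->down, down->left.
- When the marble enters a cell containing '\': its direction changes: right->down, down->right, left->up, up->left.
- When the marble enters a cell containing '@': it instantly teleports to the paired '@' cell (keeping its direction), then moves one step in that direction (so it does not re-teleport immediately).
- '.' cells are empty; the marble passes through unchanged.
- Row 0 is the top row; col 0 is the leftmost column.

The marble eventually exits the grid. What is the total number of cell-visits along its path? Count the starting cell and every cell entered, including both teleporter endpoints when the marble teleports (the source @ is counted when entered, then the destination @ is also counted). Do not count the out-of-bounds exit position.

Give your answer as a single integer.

Answer: 12

Derivation:
Step 1: enter (8,4), '.' pass, move up to (7,4)
Step 2: enter (7,4), '.' pass, move up to (6,4)
Step 3: enter (6,4), '.' pass, move up to (5,4)
Step 4: enter (5,4), '.' pass, move up to (4,4)
Step 5: enter (4,4), '.' pass, move up to (3,4)
Step 6: enter (3,4), '.' pass, move up to (2,4)
Step 7: enter (2,4), '.' pass, move up to (1,4)
Step 8: enter (1,4), '\' deflects up->left, move left to (1,3)
Step 9: enter (1,3), '.' pass, move left to (1,2)
Step 10: enter (1,2), '.' pass, move left to (1,1)
Step 11: enter (1,1), '.' pass, move left to (1,0)
Step 12: enter (1,0), '.' pass, move left to (1,-1)
Step 13: at (1,-1) — EXIT via left edge, pos 1
Path length (cell visits): 12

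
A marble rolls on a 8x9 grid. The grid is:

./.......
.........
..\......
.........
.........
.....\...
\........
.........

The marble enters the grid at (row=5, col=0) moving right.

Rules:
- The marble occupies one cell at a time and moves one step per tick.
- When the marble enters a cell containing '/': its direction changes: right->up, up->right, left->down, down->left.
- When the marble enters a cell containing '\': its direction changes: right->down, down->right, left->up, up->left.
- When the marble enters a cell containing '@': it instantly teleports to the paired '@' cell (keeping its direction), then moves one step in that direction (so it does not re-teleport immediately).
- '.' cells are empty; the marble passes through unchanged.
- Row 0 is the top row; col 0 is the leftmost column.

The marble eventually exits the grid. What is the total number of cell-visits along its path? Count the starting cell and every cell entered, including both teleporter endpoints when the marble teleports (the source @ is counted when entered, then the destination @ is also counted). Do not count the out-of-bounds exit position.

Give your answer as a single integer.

Answer: 8

Derivation:
Step 1: enter (5,0), '.' pass, move right to (5,1)
Step 2: enter (5,1), '.' pass, move right to (5,2)
Step 3: enter (5,2), '.' pass, move right to (5,3)
Step 4: enter (5,3), '.' pass, move right to (5,4)
Step 5: enter (5,4), '.' pass, move right to (5,5)
Step 6: enter (5,5), '\' deflects right->down, move down to (6,5)
Step 7: enter (6,5), '.' pass, move down to (7,5)
Step 8: enter (7,5), '.' pass, move down to (8,5)
Step 9: at (8,5) — EXIT via bottom edge, pos 5
Path length (cell visits): 8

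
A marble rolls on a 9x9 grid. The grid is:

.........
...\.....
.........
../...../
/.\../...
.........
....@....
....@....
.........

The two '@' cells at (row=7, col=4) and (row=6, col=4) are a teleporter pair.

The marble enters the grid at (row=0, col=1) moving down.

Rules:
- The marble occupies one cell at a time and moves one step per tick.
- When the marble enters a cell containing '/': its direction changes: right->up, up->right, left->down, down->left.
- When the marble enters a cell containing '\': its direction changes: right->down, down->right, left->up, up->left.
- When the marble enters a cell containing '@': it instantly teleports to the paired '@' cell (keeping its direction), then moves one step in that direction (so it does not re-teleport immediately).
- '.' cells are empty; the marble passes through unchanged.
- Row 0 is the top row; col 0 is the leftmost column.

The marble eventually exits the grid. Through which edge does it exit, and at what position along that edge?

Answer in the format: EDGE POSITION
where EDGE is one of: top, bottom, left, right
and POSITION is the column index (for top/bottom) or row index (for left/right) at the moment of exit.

Step 1: enter (0,1), '.' pass, move down to (1,1)
Step 2: enter (1,1), '.' pass, move down to (2,1)
Step 3: enter (2,1), '.' pass, move down to (3,1)
Step 4: enter (3,1), '.' pass, move down to (4,1)
Step 5: enter (4,1), '.' pass, move down to (5,1)
Step 6: enter (5,1), '.' pass, move down to (6,1)
Step 7: enter (6,1), '.' pass, move down to (7,1)
Step 8: enter (7,1), '.' pass, move down to (8,1)
Step 9: enter (8,1), '.' pass, move down to (9,1)
Step 10: at (9,1) — EXIT via bottom edge, pos 1

Answer: bottom 1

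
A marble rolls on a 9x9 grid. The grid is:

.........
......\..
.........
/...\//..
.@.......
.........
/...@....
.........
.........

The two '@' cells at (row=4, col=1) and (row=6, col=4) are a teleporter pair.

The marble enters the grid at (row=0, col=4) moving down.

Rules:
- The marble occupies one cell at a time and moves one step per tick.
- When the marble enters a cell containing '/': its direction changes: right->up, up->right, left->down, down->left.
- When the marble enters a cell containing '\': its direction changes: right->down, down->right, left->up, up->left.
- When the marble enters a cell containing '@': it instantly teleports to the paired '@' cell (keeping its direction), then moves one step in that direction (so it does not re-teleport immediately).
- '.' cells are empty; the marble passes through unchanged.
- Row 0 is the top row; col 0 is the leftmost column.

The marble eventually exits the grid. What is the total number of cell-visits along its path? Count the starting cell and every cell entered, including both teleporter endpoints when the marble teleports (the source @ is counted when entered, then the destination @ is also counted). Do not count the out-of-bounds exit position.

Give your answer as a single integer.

Answer: 8

Derivation:
Step 1: enter (0,4), '.' pass, move down to (1,4)
Step 2: enter (1,4), '.' pass, move down to (2,4)
Step 3: enter (2,4), '.' pass, move down to (3,4)
Step 4: enter (3,4), '\' deflects down->right, move right to (3,5)
Step 5: enter (3,5), '/' deflects right->up, move up to (2,5)
Step 6: enter (2,5), '.' pass, move up to (1,5)
Step 7: enter (1,5), '.' pass, move up to (0,5)
Step 8: enter (0,5), '.' pass, move up to (-1,5)
Step 9: at (-1,5) — EXIT via top edge, pos 5
Path length (cell visits): 8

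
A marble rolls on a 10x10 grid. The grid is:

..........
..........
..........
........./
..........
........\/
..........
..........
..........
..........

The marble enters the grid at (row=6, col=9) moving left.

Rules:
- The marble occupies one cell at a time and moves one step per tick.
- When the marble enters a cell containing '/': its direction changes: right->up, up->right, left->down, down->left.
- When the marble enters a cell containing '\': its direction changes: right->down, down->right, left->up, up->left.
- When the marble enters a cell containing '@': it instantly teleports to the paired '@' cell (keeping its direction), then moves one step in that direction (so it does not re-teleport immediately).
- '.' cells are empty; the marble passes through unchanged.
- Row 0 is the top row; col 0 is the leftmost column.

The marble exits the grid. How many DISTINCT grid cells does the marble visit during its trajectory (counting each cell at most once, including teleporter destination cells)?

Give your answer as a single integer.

Step 1: enter (6,9), '.' pass, move left to (6,8)
Step 2: enter (6,8), '.' pass, move left to (6,7)
Step 3: enter (6,7), '.' pass, move left to (6,6)
Step 4: enter (6,6), '.' pass, move left to (6,5)
Step 5: enter (6,5), '.' pass, move left to (6,4)
Step 6: enter (6,4), '.' pass, move left to (6,3)
Step 7: enter (6,3), '.' pass, move left to (6,2)
Step 8: enter (6,2), '.' pass, move left to (6,1)
Step 9: enter (6,1), '.' pass, move left to (6,0)
Step 10: enter (6,0), '.' pass, move left to (6,-1)
Step 11: at (6,-1) — EXIT via left edge, pos 6
Distinct cells visited: 10 (path length 10)

Answer: 10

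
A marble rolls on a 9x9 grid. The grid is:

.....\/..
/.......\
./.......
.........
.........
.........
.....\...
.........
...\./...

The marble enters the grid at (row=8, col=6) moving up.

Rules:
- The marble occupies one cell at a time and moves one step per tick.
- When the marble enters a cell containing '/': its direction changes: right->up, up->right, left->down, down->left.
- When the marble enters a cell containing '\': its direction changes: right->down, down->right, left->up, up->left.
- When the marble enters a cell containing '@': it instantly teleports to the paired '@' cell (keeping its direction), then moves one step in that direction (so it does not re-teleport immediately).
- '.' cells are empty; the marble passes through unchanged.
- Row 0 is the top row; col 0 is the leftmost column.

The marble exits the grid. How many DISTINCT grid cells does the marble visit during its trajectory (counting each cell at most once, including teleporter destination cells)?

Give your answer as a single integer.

Answer: 11

Derivation:
Step 1: enter (8,6), '.' pass, move up to (7,6)
Step 2: enter (7,6), '.' pass, move up to (6,6)
Step 3: enter (6,6), '.' pass, move up to (5,6)
Step 4: enter (5,6), '.' pass, move up to (4,6)
Step 5: enter (4,6), '.' pass, move up to (3,6)
Step 6: enter (3,6), '.' pass, move up to (2,6)
Step 7: enter (2,6), '.' pass, move up to (1,6)
Step 8: enter (1,6), '.' pass, move up to (0,6)
Step 9: enter (0,6), '/' deflects up->right, move right to (0,7)
Step 10: enter (0,7), '.' pass, move right to (0,8)
Step 11: enter (0,8), '.' pass, move right to (0,9)
Step 12: at (0,9) — EXIT via right edge, pos 0
Distinct cells visited: 11 (path length 11)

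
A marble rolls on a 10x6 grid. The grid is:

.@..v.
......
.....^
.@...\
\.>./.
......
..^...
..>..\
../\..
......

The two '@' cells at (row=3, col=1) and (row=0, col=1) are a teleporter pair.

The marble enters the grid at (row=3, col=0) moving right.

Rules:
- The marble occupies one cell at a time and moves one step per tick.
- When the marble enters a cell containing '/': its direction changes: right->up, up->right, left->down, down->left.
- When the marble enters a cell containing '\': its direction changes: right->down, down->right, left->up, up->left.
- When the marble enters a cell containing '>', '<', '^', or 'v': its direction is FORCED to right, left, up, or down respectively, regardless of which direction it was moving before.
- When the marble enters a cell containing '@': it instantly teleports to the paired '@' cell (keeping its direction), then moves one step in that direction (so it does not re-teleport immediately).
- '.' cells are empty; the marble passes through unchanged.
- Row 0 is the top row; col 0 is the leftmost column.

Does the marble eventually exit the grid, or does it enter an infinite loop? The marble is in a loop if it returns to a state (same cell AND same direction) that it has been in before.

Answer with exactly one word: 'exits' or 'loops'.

Step 1: enter (3,0), '.' pass, move right to (3,1)
Step 2: enter (3,1), '@' teleport (3,1)->(0,1), also enter (0,1), move right to (0,2)
Step 3: enter (0,2), '.' pass, move right to (0,3)
Step 4: enter (0,3), '.' pass, move right to (0,4)
Step 5: enter (0,4), 'v' forces right->down, move down to (1,4)
Step 6: enter (1,4), '.' pass, move down to (2,4)
Step 7: enter (2,4), '.' pass, move down to (3,4)
Step 8: enter (3,4), '.' pass, move down to (4,4)
Step 9: enter (4,4), '/' deflects down->left, move left to (4,3)
Step 10: enter (4,3), '.' pass, move left to (4,2)
Step 11: enter (4,2), '>' forces left->right, move right to (4,3)
Step 12: enter (4,3), '.' pass, move right to (4,4)
Step 13: enter (4,4), '/' deflects right->up, move up to (3,4)
Step 14: enter (3,4), '.' pass, move up to (2,4)
Step 15: enter (2,4), '.' pass, move up to (1,4)
Step 16: enter (1,4), '.' pass, move up to (0,4)
Step 17: enter (0,4), 'v' forces up->down, move down to (1,4)
Step 18: at (1,4) dir=down — LOOP DETECTED (seen before)

Answer: loops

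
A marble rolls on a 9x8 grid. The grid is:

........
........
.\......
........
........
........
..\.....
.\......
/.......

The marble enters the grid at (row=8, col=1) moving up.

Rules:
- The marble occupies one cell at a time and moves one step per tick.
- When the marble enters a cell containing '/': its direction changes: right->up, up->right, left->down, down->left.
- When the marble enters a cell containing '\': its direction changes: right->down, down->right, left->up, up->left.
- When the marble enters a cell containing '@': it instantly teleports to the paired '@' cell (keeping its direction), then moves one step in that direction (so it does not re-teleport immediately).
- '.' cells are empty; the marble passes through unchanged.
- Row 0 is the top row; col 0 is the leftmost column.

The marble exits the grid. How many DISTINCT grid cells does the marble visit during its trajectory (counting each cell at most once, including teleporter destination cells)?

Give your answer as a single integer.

Step 1: enter (8,1), '.' pass, move up to (7,1)
Step 2: enter (7,1), '\' deflects up->left, move left to (7,0)
Step 3: enter (7,0), '.' pass, move left to (7,-1)
Step 4: at (7,-1) — EXIT via left edge, pos 7
Distinct cells visited: 3 (path length 3)

Answer: 3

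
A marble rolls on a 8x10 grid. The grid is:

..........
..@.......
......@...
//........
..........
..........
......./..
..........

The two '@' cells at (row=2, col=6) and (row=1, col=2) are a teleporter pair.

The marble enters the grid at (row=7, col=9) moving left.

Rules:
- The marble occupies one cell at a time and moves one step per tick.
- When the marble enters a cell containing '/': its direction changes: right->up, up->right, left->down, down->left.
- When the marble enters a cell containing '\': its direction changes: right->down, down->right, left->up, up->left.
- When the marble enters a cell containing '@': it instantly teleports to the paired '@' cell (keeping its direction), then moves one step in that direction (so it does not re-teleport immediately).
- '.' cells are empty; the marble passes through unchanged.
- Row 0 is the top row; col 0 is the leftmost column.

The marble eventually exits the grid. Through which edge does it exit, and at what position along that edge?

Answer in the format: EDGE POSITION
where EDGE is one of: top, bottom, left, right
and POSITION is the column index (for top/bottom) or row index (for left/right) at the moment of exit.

Step 1: enter (7,9), '.' pass, move left to (7,8)
Step 2: enter (7,8), '.' pass, move left to (7,7)
Step 3: enter (7,7), '.' pass, move left to (7,6)
Step 4: enter (7,6), '.' pass, move left to (7,5)
Step 5: enter (7,5), '.' pass, move left to (7,4)
Step 6: enter (7,4), '.' pass, move left to (7,3)
Step 7: enter (7,3), '.' pass, move left to (7,2)
Step 8: enter (7,2), '.' pass, move left to (7,1)
Step 9: enter (7,1), '.' pass, move left to (7,0)
Step 10: enter (7,0), '.' pass, move left to (7,-1)
Step 11: at (7,-1) — EXIT via left edge, pos 7

Answer: left 7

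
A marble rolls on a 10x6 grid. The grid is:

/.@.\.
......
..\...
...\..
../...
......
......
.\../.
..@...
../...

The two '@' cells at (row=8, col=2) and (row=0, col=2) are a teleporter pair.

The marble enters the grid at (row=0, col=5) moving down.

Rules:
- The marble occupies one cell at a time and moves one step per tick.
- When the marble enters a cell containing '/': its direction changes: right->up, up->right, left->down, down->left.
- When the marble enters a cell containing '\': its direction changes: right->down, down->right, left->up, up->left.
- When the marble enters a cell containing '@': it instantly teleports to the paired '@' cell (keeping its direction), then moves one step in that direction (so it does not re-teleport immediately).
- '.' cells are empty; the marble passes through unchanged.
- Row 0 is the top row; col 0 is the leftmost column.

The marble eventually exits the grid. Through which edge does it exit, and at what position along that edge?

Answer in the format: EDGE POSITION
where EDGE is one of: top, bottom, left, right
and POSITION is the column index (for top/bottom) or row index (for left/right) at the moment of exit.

Step 1: enter (0,5), '.' pass, move down to (1,5)
Step 2: enter (1,5), '.' pass, move down to (2,5)
Step 3: enter (2,5), '.' pass, move down to (3,5)
Step 4: enter (3,5), '.' pass, move down to (4,5)
Step 5: enter (4,5), '.' pass, move down to (5,5)
Step 6: enter (5,5), '.' pass, move down to (6,5)
Step 7: enter (6,5), '.' pass, move down to (7,5)
Step 8: enter (7,5), '.' pass, move down to (8,5)
Step 9: enter (8,5), '.' pass, move down to (9,5)
Step 10: enter (9,5), '.' pass, move down to (10,5)
Step 11: at (10,5) — EXIT via bottom edge, pos 5

Answer: bottom 5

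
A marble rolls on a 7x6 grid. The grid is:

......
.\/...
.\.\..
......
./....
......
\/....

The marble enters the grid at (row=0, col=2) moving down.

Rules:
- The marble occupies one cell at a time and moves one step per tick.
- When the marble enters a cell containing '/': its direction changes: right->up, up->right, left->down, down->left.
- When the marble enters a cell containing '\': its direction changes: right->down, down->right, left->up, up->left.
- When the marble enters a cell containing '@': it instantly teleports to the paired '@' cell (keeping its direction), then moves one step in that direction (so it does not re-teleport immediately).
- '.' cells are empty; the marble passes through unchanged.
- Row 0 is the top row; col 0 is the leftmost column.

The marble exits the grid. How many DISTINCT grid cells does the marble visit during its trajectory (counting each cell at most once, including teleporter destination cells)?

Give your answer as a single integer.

Answer: 4

Derivation:
Step 1: enter (0,2), '.' pass, move down to (1,2)
Step 2: enter (1,2), '/' deflects down->left, move left to (1,1)
Step 3: enter (1,1), '\' deflects left->up, move up to (0,1)
Step 4: enter (0,1), '.' pass, move up to (-1,1)
Step 5: at (-1,1) — EXIT via top edge, pos 1
Distinct cells visited: 4 (path length 4)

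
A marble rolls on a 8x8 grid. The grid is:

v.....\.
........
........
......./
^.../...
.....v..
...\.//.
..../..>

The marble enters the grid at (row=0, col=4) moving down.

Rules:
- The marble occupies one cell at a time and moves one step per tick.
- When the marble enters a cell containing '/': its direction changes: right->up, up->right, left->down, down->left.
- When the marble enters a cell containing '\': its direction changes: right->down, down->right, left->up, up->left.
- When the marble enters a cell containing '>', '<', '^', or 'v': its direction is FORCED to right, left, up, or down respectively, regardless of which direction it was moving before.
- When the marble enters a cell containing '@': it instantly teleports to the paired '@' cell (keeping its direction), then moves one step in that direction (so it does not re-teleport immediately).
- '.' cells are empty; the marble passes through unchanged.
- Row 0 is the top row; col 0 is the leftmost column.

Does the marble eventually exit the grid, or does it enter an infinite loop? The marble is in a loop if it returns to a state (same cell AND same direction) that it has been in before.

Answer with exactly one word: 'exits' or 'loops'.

Step 1: enter (0,4), '.' pass, move down to (1,4)
Step 2: enter (1,4), '.' pass, move down to (2,4)
Step 3: enter (2,4), '.' pass, move down to (3,4)
Step 4: enter (3,4), '.' pass, move down to (4,4)
Step 5: enter (4,4), '/' deflects down->left, move left to (4,3)
Step 6: enter (4,3), '.' pass, move left to (4,2)
Step 7: enter (4,2), '.' pass, move left to (4,1)
Step 8: enter (4,1), '.' pass, move left to (4,0)
Step 9: enter (4,0), '^' forces left->up, move up to (3,0)
Step 10: enter (3,0), '.' pass, move up to (2,0)
Step 11: enter (2,0), '.' pass, move up to (1,0)
Step 12: enter (1,0), '.' pass, move up to (0,0)
Step 13: enter (0,0), 'v' forces up->down, move down to (1,0)
Step 14: enter (1,0), '.' pass, move down to (2,0)
Step 15: enter (2,0), '.' pass, move down to (3,0)
Step 16: enter (3,0), '.' pass, move down to (4,0)
Step 17: enter (4,0), '^' forces down->up, move up to (3,0)
Step 18: at (3,0) dir=up — LOOP DETECTED (seen before)

Answer: loops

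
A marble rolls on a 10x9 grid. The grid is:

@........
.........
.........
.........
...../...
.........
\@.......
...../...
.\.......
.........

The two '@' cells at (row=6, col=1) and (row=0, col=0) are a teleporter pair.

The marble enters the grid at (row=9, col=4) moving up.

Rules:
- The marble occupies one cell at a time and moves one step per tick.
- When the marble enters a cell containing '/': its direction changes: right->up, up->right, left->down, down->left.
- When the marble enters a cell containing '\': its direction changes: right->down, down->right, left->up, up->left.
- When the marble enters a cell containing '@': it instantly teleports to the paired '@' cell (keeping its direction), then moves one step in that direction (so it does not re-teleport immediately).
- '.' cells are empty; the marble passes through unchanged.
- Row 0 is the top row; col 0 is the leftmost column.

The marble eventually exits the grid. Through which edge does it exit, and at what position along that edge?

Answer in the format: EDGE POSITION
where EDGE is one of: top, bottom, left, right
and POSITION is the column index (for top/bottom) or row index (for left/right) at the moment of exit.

Answer: top 4

Derivation:
Step 1: enter (9,4), '.' pass, move up to (8,4)
Step 2: enter (8,4), '.' pass, move up to (7,4)
Step 3: enter (7,4), '.' pass, move up to (6,4)
Step 4: enter (6,4), '.' pass, move up to (5,4)
Step 5: enter (5,4), '.' pass, move up to (4,4)
Step 6: enter (4,4), '.' pass, move up to (3,4)
Step 7: enter (3,4), '.' pass, move up to (2,4)
Step 8: enter (2,4), '.' pass, move up to (1,4)
Step 9: enter (1,4), '.' pass, move up to (0,4)
Step 10: enter (0,4), '.' pass, move up to (-1,4)
Step 11: at (-1,4) — EXIT via top edge, pos 4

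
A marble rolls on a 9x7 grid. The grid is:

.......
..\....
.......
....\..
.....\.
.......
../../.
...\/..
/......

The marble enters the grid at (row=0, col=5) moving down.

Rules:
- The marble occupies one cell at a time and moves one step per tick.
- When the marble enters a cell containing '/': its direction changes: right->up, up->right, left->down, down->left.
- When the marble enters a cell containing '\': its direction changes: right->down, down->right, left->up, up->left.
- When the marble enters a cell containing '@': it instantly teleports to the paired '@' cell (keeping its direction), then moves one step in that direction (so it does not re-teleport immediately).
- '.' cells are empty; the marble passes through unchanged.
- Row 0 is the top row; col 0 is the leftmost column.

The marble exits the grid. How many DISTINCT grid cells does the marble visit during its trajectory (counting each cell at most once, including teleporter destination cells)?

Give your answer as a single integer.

Answer: 6

Derivation:
Step 1: enter (0,5), '.' pass, move down to (1,5)
Step 2: enter (1,5), '.' pass, move down to (2,5)
Step 3: enter (2,5), '.' pass, move down to (3,5)
Step 4: enter (3,5), '.' pass, move down to (4,5)
Step 5: enter (4,5), '\' deflects down->right, move right to (4,6)
Step 6: enter (4,6), '.' pass, move right to (4,7)
Step 7: at (4,7) — EXIT via right edge, pos 4
Distinct cells visited: 6 (path length 6)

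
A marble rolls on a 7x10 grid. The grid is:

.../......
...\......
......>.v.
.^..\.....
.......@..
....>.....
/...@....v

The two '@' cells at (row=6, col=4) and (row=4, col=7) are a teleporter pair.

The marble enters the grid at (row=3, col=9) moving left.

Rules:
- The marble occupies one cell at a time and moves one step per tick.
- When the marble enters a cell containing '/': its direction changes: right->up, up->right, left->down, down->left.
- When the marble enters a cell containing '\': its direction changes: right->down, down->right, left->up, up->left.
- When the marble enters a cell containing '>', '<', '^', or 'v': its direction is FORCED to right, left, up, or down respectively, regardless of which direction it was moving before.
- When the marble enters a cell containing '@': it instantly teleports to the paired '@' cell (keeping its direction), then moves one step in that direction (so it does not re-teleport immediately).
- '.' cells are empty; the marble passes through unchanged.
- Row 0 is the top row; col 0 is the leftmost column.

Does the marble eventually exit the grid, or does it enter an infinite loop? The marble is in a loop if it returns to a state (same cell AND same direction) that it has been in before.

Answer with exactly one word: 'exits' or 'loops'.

Answer: exits

Derivation:
Step 1: enter (3,9), '.' pass, move left to (3,8)
Step 2: enter (3,8), '.' pass, move left to (3,7)
Step 3: enter (3,7), '.' pass, move left to (3,6)
Step 4: enter (3,6), '.' pass, move left to (3,5)
Step 5: enter (3,5), '.' pass, move left to (3,4)
Step 6: enter (3,4), '\' deflects left->up, move up to (2,4)
Step 7: enter (2,4), '.' pass, move up to (1,4)
Step 8: enter (1,4), '.' pass, move up to (0,4)
Step 9: enter (0,4), '.' pass, move up to (-1,4)
Step 10: at (-1,4) — EXIT via top edge, pos 4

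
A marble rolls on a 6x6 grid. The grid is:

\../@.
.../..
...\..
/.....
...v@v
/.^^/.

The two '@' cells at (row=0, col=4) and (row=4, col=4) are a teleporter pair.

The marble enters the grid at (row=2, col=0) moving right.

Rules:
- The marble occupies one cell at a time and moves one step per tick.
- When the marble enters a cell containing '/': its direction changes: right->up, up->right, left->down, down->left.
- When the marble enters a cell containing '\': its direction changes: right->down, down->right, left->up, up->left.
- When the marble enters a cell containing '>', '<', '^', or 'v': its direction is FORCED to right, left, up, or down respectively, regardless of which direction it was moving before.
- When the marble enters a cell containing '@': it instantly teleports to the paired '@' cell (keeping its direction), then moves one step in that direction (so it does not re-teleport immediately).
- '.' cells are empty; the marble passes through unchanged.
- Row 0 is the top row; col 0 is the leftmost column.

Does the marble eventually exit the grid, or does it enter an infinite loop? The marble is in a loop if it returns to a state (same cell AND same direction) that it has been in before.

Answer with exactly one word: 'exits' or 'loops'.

Step 1: enter (2,0), '.' pass, move right to (2,1)
Step 2: enter (2,1), '.' pass, move right to (2,2)
Step 3: enter (2,2), '.' pass, move right to (2,3)
Step 4: enter (2,3), '\' deflects right->down, move down to (3,3)
Step 5: enter (3,3), '.' pass, move down to (4,3)
Step 6: enter (4,3), 'v' forces down->down, move down to (5,3)
Step 7: enter (5,3), '^' forces down->up, move up to (4,3)
Step 8: enter (4,3), 'v' forces up->down, move down to (5,3)
Step 9: at (5,3) dir=down — LOOP DETECTED (seen before)

Answer: loops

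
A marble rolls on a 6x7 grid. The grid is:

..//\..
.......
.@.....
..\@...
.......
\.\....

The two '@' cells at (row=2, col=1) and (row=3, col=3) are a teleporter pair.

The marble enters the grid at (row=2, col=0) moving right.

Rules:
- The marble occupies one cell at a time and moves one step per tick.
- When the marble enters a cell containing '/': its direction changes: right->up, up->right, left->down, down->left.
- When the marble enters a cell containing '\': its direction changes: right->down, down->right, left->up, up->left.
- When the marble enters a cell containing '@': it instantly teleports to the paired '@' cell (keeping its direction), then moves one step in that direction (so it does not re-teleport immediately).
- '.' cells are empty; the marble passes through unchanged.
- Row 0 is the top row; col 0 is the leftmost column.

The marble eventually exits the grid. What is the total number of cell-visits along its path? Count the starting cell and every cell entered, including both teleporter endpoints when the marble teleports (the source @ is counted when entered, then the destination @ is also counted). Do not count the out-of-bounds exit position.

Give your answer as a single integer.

Step 1: enter (2,0), '.' pass, move right to (2,1)
Step 2: enter (2,1), '@' teleport (2,1)->(3,3), also enter (3,3), move right to (3,4)
Step 3: enter (3,4), '.' pass, move right to (3,5)
Step 4: enter (3,5), '.' pass, move right to (3,6)
Step 5: enter (3,6), '.' pass, move right to (3,7)
Step 6: at (3,7) — EXIT via right edge, pos 3
Path length (cell visits): 6

Answer: 6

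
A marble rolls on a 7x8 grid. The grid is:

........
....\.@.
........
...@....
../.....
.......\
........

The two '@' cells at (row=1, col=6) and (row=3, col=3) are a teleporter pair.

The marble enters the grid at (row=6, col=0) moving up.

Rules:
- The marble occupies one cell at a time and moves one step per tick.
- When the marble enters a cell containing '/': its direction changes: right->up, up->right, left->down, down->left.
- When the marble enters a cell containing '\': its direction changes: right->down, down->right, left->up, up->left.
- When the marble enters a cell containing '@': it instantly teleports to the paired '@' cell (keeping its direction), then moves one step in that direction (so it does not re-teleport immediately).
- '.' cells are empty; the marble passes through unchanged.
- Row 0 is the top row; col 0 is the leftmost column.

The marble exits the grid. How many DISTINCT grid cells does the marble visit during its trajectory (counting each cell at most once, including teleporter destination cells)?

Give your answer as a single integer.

Step 1: enter (6,0), '.' pass, move up to (5,0)
Step 2: enter (5,0), '.' pass, move up to (4,0)
Step 3: enter (4,0), '.' pass, move up to (3,0)
Step 4: enter (3,0), '.' pass, move up to (2,0)
Step 5: enter (2,0), '.' pass, move up to (1,0)
Step 6: enter (1,0), '.' pass, move up to (0,0)
Step 7: enter (0,0), '.' pass, move up to (-1,0)
Step 8: at (-1,0) — EXIT via top edge, pos 0
Distinct cells visited: 7 (path length 7)

Answer: 7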